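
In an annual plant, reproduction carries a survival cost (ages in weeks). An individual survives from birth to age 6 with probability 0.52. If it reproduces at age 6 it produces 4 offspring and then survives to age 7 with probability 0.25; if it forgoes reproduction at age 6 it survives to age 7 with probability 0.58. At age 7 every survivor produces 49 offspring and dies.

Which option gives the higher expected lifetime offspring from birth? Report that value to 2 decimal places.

14.78

breed at age 6: R₀ = 0.52 × (4 + 0.25 × 49) = 0.52 × 16.2500 = 8.4500
delay to age 7: R₀ = 0.52 × (0.58 × 49) = 0.52 × 28.4200 = 14.7784
Higher: delay to age 7 (14.7784).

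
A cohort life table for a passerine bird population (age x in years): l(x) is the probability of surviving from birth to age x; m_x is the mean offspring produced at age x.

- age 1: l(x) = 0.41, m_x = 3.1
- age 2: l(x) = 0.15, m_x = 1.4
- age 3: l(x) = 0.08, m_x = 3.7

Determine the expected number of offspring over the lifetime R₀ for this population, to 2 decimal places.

1.78

R₀ = Σ l(x) m_x:
  age 1: 0.41 × 3.1 = 1.2710
  age 2: 0.15 × 1.4 = 0.2100
  age 3: 0.08 × 3.7 = 0.2960
R₀ = 1.2710 + 0.2100 + 0.2960 = 1.7770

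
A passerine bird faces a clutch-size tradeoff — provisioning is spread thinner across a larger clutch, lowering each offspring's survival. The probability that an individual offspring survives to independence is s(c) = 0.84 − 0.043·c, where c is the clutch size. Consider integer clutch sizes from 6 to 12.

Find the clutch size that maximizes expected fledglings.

10

Expected fledglings = c × s(c):
  c=6: 6 × 0.582 = 3.492
  c=7: 7 × 0.539 = 3.773
  c=8: 8 × 0.496 = 3.968
  c=9: 9 × 0.453 = 4.077
  c=10: 10 × 0.410 = 4.100
  c=11: 11 × 0.367 = 4.037
  c=12: 12 × 0.324 = 3.888
Maximum at c = 10 (4.100 fledglings).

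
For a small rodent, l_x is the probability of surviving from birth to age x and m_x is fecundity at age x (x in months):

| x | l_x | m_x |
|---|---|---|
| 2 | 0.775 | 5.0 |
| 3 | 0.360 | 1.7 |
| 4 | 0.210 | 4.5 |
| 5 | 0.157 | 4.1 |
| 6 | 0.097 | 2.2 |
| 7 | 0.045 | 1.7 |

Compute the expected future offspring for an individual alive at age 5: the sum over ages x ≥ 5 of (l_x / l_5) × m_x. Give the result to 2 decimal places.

5.95

l_5 = 0.157. Conditional survival from age 5 to x is l_x / l_5.
  x=5: (0.157/0.157) × 4.1 = 4.1000
  x=6: (0.097/0.157) × 2.2 = 1.3592
  x=7: (0.045/0.157) × 1.7 = 0.4873
Sum = 4.1000 + 1.3592 + 0.4873 = 5.9465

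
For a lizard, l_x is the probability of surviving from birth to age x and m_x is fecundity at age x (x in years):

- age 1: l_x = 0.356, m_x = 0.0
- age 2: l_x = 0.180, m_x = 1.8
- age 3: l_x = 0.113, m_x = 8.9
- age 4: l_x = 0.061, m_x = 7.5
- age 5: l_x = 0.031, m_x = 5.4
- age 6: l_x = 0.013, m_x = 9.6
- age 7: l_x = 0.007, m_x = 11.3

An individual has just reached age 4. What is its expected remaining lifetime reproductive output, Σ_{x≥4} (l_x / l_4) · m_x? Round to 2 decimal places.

l_4 = 0.061. Conditional survival from age 4 to x is l_x / l_4.
  x=4: (0.061/0.061) × 7.5 = 7.5000
  x=5: (0.031/0.061) × 5.4 = 2.7443
  x=6: (0.013/0.061) × 9.6 = 2.0459
  x=7: (0.007/0.061) × 11.3 = 1.2967
Sum = 7.5000 + 2.7443 + 2.0459 + 1.2967 = 13.5869

13.59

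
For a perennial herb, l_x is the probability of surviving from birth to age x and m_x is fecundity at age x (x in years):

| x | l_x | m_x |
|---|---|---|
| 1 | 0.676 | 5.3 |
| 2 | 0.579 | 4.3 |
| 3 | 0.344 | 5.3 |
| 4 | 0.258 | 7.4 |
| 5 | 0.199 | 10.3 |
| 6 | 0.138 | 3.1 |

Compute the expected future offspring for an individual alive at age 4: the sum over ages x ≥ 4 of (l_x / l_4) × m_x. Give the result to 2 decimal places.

17.00

l_4 = 0.258. Conditional survival from age 4 to x is l_x / l_4.
  x=4: (0.258/0.258) × 7.4 = 7.4000
  x=5: (0.199/0.258) × 10.3 = 7.9446
  x=6: (0.138/0.258) × 3.1 = 1.6581
Sum = 7.4000 + 7.9446 + 1.6581 = 17.0027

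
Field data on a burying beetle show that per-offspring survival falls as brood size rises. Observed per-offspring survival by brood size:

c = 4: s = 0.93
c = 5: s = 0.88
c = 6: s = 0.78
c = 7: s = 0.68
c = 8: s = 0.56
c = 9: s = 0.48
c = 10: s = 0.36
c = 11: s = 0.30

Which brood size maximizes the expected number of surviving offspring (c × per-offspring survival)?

7

Expected surviving offspring = c × s(c):
  c=4: 4 × 0.93 = 3.720
  c=5: 5 × 0.88 = 4.400
  c=6: 6 × 0.78 = 4.680
  c=7: 7 × 0.68 = 4.760
  c=8: 8 × 0.56 = 4.480
  c=9: 9 × 0.48 = 4.320
  c=10: 10 × 0.36 = 3.600
  c=11: 11 × 0.30 = 3.300
Maximum at c = 7 (4.760 surviving offspring).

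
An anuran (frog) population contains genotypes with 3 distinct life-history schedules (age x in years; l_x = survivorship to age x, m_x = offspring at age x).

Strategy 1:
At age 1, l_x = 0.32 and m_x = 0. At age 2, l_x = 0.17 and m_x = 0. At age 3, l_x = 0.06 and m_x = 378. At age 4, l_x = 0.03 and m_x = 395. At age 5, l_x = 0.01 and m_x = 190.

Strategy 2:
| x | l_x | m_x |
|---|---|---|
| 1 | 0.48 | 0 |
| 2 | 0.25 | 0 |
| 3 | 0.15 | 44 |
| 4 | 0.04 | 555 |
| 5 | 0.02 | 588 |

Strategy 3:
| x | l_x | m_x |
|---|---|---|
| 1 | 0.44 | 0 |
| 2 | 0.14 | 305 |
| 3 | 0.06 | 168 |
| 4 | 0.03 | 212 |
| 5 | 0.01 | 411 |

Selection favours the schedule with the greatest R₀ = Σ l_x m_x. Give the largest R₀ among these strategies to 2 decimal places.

63.25

Strategy 1: R₀ = 0.32×0 + 0.17×0 + 0.06×378 + 0.03×395 + 0.01×190 = 36.4300
Strategy 2: R₀ = 0.48×0 + 0.25×0 + 0.15×44 + 0.04×555 + 0.02×588 = 40.5600
Strategy 3: R₀ = 0.44×0 + 0.14×305 + 0.06×168 + 0.03×212 + 0.01×411 = 63.2500
Highest R₀: strategy 3 with 63.2500.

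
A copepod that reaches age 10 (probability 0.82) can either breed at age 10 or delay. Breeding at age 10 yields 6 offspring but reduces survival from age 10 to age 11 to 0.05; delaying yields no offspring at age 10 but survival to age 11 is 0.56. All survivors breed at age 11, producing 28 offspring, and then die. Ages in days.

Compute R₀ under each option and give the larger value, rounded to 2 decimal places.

breed at age 10: R₀ = 0.82 × (6 + 0.05 × 28) = 0.82 × 7.4000 = 6.0680
delay to age 11: R₀ = 0.82 × (0.56 × 28) = 0.82 × 15.6800 = 12.8576
Higher: delay to age 11 (12.8576).

12.86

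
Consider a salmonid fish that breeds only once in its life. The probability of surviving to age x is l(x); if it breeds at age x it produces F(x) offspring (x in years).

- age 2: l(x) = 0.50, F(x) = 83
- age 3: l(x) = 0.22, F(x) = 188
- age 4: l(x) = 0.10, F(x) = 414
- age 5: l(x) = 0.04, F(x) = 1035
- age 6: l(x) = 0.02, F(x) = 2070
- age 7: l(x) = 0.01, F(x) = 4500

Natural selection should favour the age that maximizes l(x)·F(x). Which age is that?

7

Expected offspring if breeding at age x = l(x) × F(x):
  age 2: 0.50 × 83 = 41.500
  age 3: 0.22 × 188 = 41.360
  age 4: 0.10 × 414 = 41.400
  age 5: 0.04 × 1035 = 41.400
  age 6: 0.02 × 2070 = 41.400
  age 7: 0.01 × 4500 = 45.000
Maximum at age 7 (45.000).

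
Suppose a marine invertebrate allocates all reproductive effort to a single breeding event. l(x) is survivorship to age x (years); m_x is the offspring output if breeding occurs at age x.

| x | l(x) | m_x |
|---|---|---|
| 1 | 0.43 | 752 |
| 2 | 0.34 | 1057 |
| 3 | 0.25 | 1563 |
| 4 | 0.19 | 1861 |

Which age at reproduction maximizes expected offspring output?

Expected offspring if breeding at age x = l(x) × m_x:
  age 1: 0.43 × 752 = 323.360
  age 2: 0.34 × 1057 = 359.380
  age 3: 0.25 × 1563 = 390.750
  age 4: 0.19 × 1861 = 353.590
Maximum at age 3 (390.750).

3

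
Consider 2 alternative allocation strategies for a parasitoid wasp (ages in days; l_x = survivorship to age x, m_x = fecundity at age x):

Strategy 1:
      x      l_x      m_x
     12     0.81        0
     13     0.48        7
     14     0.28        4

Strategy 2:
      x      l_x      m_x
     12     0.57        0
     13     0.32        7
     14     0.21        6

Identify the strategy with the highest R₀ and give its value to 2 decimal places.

4.48

Strategy 1: R₀ = 0.81×0 + 0.48×7 + 0.28×4 = 4.4800
Strategy 2: R₀ = 0.57×0 + 0.32×7 + 0.21×6 = 3.5000
Highest R₀: strategy 1 with 4.4800.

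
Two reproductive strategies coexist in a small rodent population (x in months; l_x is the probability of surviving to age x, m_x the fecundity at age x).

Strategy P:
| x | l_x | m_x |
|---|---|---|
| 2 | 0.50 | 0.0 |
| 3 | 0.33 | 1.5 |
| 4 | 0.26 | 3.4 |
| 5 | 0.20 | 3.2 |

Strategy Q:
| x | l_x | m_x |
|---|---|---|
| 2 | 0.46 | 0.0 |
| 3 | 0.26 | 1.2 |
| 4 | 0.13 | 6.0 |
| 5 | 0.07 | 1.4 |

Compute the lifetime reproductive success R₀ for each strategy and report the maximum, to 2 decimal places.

Strategy P: R₀ = 0.50×0.0 + 0.33×1.5 + 0.26×3.4 + 0.20×3.2 = 2.0190
Strategy Q: R₀ = 0.46×0.0 + 0.26×1.2 + 0.13×6.0 + 0.07×1.4 = 1.1900
Highest R₀: strategy P with 2.0190.

2.02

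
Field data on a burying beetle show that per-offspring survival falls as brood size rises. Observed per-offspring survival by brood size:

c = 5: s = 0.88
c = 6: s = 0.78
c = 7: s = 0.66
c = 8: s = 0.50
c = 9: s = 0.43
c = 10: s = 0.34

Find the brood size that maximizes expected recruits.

6

Expected recruits = c × s(c):
  c=5: 5 × 0.88 = 4.400
  c=6: 6 × 0.78 = 4.680
  c=7: 7 × 0.66 = 4.620
  c=8: 8 × 0.50 = 4.000
  c=9: 9 × 0.43 = 3.870
  c=10: 10 × 0.34 = 3.400
Maximum at c = 6 (4.680 recruits).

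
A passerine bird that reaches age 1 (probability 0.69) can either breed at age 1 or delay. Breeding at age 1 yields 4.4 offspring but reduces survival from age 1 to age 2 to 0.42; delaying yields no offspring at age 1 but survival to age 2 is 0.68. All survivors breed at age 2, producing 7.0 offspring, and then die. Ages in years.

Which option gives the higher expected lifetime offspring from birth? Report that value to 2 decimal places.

breed at age 1: R₀ = 0.69 × (4.4 + 0.42 × 7.0) = 0.69 × 7.3400 = 5.0646
delay to age 2: R₀ = 0.69 × (0.68 × 7.0) = 0.69 × 4.7600 = 3.2844
Higher: breed at age 1 (5.0646).

5.06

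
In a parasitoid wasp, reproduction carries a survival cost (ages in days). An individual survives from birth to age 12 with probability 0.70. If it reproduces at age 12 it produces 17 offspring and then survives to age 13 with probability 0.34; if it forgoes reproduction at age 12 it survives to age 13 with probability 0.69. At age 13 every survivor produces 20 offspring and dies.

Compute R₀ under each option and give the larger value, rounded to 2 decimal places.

breed at age 12: R₀ = 0.70 × (17 + 0.34 × 20) = 0.70 × 23.8000 = 16.6600
delay to age 13: R₀ = 0.70 × (0.69 × 20) = 0.70 × 13.8000 = 9.6600
Higher: breed at age 12 (16.6600).

16.66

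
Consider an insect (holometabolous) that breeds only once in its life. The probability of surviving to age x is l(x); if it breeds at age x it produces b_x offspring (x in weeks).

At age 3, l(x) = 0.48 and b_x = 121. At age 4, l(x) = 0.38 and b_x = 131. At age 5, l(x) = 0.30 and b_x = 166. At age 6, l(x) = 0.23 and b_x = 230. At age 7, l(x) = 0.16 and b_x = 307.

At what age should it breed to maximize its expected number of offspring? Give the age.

Expected offspring if breeding at age x = l(x) × b_x:
  age 3: 0.48 × 121 = 58.080
  age 4: 0.38 × 131 = 49.780
  age 5: 0.30 × 166 = 49.800
  age 6: 0.23 × 230 = 52.900
  age 7: 0.16 × 307 = 49.120
Maximum at age 3 (58.080).

3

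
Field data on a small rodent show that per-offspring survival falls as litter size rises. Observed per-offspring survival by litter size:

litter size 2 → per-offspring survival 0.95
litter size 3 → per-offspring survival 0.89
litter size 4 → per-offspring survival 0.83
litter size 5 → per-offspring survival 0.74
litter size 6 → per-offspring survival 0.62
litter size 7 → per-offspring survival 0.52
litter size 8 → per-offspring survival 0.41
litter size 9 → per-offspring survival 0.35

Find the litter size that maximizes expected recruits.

6

Expected recruits = c × s(c):
  c=2: 2 × 0.95 = 1.900
  c=3: 3 × 0.89 = 2.670
  c=4: 4 × 0.83 = 3.320
  c=5: 5 × 0.74 = 3.700
  c=6: 6 × 0.62 = 3.720
  c=7: 7 × 0.52 = 3.640
  c=8: 8 × 0.41 = 3.280
  c=9: 9 × 0.35 = 3.150
Maximum at c = 6 (3.720 recruits).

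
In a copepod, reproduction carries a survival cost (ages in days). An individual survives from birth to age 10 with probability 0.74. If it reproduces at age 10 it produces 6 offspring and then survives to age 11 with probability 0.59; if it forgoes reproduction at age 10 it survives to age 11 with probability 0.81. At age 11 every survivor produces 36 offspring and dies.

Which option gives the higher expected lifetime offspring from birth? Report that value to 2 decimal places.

breed at age 10: R₀ = 0.74 × (6 + 0.59 × 36) = 0.74 × 27.2400 = 20.1576
delay to age 11: R₀ = 0.74 × (0.81 × 36) = 0.74 × 29.1600 = 21.5784
Higher: delay to age 11 (21.5784).

21.58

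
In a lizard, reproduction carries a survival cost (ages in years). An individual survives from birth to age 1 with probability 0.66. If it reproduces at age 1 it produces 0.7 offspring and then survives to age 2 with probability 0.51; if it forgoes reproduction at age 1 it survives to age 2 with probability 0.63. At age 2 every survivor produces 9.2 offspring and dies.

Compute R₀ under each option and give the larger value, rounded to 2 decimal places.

3.83

breed at age 1: R₀ = 0.66 × (0.7 + 0.51 × 9.2) = 0.66 × 5.3920 = 3.5587
delay to age 2: R₀ = 0.66 × (0.63 × 9.2) = 0.66 × 5.7960 = 3.8254
Higher: delay to age 2 (3.8254).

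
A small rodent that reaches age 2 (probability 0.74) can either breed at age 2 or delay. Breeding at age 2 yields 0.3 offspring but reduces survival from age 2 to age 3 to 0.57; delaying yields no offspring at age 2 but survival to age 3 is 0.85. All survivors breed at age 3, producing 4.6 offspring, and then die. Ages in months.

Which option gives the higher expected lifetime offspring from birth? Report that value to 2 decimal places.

breed at age 2: R₀ = 0.74 × (0.3 + 0.57 × 4.6) = 0.74 × 2.9220 = 2.1623
delay to age 3: R₀ = 0.74 × (0.85 × 4.6) = 0.74 × 3.9100 = 2.8934
Higher: delay to age 3 (2.8934).

2.89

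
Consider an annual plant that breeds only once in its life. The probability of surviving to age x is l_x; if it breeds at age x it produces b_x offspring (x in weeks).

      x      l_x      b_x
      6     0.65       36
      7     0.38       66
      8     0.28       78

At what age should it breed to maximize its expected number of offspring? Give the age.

7

Expected offspring if breeding at age x = l_x × b_x:
  age 6: 0.65 × 36 = 23.400
  age 7: 0.38 × 66 = 25.080
  age 8: 0.28 × 78 = 21.840
Maximum at age 7 (25.080).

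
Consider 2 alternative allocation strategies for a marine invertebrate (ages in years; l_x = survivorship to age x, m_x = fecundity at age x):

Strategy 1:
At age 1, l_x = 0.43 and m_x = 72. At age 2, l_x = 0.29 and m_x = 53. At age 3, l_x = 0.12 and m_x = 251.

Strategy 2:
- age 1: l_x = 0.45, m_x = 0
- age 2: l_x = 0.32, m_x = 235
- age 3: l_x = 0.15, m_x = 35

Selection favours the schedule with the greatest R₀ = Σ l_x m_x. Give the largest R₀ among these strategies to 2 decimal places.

Strategy 1: R₀ = 0.43×72 + 0.29×53 + 0.12×251 = 76.4500
Strategy 2: R₀ = 0.45×0 + 0.32×235 + 0.15×35 = 80.4500
Highest R₀: strategy 2 with 80.4500.

80.45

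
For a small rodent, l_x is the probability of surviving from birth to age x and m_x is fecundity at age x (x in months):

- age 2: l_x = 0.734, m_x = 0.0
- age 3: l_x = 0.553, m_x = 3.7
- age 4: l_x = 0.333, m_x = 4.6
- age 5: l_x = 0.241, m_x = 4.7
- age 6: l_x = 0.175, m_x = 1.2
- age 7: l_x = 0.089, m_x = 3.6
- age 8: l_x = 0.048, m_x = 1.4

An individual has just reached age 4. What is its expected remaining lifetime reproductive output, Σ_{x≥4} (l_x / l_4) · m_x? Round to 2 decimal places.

l_4 = 0.333. Conditional survival from age 4 to x is l_x / l_4.
  x=4: (0.333/0.333) × 4.6 = 4.6000
  x=5: (0.241/0.333) × 4.7 = 3.4015
  x=6: (0.175/0.333) × 1.2 = 0.6306
  x=7: (0.089/0.333) × 3.6 = 0.9622
  x=8: (0.048/0.333) × 1.4 = 0.2018
Sum = 4.6000 + 3.4015 + 0.6306 + 0.9622 + 0.2018 = 9.7961

9.80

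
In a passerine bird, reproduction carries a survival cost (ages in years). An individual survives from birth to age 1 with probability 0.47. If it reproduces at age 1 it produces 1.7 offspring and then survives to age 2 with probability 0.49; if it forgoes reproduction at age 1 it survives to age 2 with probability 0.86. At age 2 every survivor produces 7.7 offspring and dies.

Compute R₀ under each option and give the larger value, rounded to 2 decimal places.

breed at age 1: R₀ = 0.47 × (1.7 + 0.49 × 7.7) = 0.47 × 5.4730 = 2.5723
delay to age 2: R₀ = 0.47 × (0.86 × 7.7) = 0.47 × 6.6220 = 3.1123
Higher: delay to age 2 (3.1123).

3.11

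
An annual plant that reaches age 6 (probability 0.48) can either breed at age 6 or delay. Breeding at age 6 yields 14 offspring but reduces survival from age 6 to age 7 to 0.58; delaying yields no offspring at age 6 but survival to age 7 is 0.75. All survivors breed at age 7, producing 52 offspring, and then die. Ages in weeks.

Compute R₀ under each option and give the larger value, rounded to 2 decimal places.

21.20

breed at age 6: R₀ = 0.48 × (14 + 0.58 × 52) = 0.48 × 44.1600 = 21.1968
delay to age 7: R₀ = 0.48 × (0.75 × 52) = 0.48 × 39.0000 = 18.7200
Higher: breed at age 6 (21.1968).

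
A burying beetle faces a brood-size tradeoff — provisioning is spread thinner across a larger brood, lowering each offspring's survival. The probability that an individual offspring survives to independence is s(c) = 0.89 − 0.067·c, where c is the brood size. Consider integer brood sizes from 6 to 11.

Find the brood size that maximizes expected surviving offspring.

7

Expected surviving offspring = c × s(c):
  c=6: 6 × 0.488 = 2.928
  c=7: 7 × 0.421 = 2.947
  c=8: 8 × 0.354 = 2.832
  c=9: 9 × 0.287 = 2.583
  c=10: 10 × 0.220 = 2.200
  c=11: 11 × 0.153 = 1.683
Maximum at c = 7 (2.947 surviving offspring).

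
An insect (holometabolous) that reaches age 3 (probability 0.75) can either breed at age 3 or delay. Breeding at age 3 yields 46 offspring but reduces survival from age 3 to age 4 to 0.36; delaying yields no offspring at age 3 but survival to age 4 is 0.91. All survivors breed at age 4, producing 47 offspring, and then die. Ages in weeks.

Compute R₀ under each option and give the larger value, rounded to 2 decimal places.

breed at age 3: R₀ = 0.75 × (46 + 0.36 × 47) = 0.75 × 62.9200 = 47.1900
delay to age 4: R₀ = 0.75 × (0.91 × 47) = 0.75 × 42.7700 = 32.0775
Higher: breed at age 3 (47.1900).

47.19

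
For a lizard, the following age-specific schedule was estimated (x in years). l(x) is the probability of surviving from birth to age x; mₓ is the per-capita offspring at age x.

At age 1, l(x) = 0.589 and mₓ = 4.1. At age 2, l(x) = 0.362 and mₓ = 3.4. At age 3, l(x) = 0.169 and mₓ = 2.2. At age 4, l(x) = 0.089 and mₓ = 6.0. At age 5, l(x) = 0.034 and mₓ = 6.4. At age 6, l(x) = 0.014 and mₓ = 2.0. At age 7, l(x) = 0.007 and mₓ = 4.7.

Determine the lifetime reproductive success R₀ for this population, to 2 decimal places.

4.83

R₀ = Σ l(x) mₓ:
  age 1: 0.589 × 4.1 = 2.4149
  age 2: 0.362 × 3.4 = 1.2308
  age 3: 0.169 × 2.2 = 0.3718
  age 4: 0.089 × 6.0 = 0.5340
  age 5: 0.034 × 6.4 = 0.2176
  age 6: 0.014 × 2.0 = 0.0280
  age 7: 0.007 × 4.7 = 0.0329
R₀ = 2.4149 + 1.2308 + 0.3718 + 0.5340 + 0.2176 + 0.0280 + 0.0329 = 4.8300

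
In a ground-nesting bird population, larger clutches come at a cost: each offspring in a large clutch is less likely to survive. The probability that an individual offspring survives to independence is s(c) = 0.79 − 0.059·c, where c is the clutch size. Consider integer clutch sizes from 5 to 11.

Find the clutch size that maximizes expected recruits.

7

Expected recruits = c × s(c):
  c=5: 5 × 0.495 = 2.475
  c=6: 6 × 0.436 = 2.616
  c=7: 7 × 0.377 = 2.639
  c=8: 8 × 0.318 = 2.544
  c=9: 9 × 0.259 = 2.331
  c=10: 10 × 0.200 = 2.000
  c=11: 11 × 0.141 = 1.551
Maximum at c = 7 (2.639 recruits).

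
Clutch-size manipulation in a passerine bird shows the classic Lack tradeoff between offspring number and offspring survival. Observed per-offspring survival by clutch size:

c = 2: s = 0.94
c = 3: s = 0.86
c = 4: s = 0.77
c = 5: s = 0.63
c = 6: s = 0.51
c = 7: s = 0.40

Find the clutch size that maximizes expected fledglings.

5

Expected fledglings = c × s(c):
  c=2: 2 × 0.94 = 1.880
  c=3: 3 × 0.86 = 2.580
  c=4: 4 × 0.77 = 3.080
  c=5: 5 × 0.63 = 3.150
  c=6: 6 × 0.51 = 3.060
  c=7: 7 × 0.40 = 2.800
Maximum at c = 5 (3.150 fledglings).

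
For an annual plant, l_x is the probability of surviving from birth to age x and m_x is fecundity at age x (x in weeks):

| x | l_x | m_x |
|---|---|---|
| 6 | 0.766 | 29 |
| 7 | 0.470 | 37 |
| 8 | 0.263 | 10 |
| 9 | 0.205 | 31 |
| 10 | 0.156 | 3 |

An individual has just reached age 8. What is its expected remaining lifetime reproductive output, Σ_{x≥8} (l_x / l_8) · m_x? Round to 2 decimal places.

35.94

l_8 = 0.263. Conditional survival from age 8 to x is l_x / l_8.
  x=8: (0.263/0.263) × 10 = 10.0000
  x=9: (0.205/0.263) × 31 = 24.1635
  x=10: (0.156/0.263) × 3 = 1.7795
Sum = 10.0000 + 24.1635 + 1.7795 = 35.9430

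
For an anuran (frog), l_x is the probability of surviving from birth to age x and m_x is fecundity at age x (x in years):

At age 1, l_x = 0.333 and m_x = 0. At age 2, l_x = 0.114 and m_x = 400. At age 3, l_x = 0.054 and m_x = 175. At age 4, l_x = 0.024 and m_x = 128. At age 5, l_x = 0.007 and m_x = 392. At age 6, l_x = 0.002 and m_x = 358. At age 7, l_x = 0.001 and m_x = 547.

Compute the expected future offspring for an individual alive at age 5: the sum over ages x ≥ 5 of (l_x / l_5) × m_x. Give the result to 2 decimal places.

572.43

l_5 = 0.007. Conditional survival from age 5 to x is l_x / l_5.
  x=5: (0.007/0.007) × 392 = 392.0000
  x=6: (0.002/0.007) × 358 = 102.2857
  x=7: (0.001/0.007) × 547 = 78.1429
Sum = 392.0000 + 102.2857 + 78.1429 = 572.4286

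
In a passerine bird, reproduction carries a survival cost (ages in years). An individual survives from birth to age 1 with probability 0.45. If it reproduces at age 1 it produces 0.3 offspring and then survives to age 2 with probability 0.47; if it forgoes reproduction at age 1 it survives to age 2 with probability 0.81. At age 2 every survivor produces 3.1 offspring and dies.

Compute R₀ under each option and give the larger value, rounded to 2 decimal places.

breed at age 1: R₀ = 0.45 × (0.3 + 0.47 × 3.1) = 0.45 × 1.7570 = 0.7906
delay to age 2: R₀ = 0.45 × (0.81 × 3.1) = 0.45 × 2.5110 = 1.1300
Higher: delay to age 2 (1.1300).

1.13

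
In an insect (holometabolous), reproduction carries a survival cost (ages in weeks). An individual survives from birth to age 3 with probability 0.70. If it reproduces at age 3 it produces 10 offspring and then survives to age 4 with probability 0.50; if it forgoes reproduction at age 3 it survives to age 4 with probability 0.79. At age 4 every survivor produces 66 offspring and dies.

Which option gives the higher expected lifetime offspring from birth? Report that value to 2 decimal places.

36.50

breed at age 3: R₀ = 0.70 × (10 + 0.50 × 66) = 0.70 × 43.0000 = 30.1000
delay to age 4: R₀ = 0.70 × (0.79 × 66) = 0.70 × 52.1400 = 36.4980
Higher: delay to age 4 (36.4980).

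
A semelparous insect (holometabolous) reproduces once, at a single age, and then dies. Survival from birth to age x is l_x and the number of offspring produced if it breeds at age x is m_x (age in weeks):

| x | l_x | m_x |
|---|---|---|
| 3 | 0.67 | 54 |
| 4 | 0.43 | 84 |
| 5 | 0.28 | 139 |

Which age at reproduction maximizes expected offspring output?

Expected offspring if breeding at age x = l_x × m_x:
  age 3: 0.67 × 54 = 36.180
  age 4: 0.43 × 84 = 36.120
  age 5: 0.28 × 139 = 38.920
Maximum at age 5 (38.920).

5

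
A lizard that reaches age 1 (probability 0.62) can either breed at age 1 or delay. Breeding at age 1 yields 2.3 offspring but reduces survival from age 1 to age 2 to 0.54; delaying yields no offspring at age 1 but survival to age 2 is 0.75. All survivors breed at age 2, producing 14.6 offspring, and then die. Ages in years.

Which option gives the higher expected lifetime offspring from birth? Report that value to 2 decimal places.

6.79

breed at age 1: R₀ = 0.62 × (2.3 + 0.54 × 14.6) = 0.62 × 10.1840 = 6.3141
delay to age 2: R₀ = 0.62 × (0.75 × 14.6) = 0.62 × 10.9500 = 6.7890
Higher: delay to age 2 (6.7890).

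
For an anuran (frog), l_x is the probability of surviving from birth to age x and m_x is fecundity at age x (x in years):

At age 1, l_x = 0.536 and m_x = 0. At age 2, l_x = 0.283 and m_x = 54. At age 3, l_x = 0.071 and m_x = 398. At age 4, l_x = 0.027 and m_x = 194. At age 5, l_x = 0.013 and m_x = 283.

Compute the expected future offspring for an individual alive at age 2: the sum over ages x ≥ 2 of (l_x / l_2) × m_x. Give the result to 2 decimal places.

185.36

l_2 = 0.283. Conditional survival from age 2 to x is l_x / l_2.
  x=2: (0.283/0.283) × 54 = 54.0000
  x=3: (0.071/0.283) × 398 = 99.8516
  x=4: (0.027/0.283) × 194 = 18.5088
  x=5: (0.013/0.283) × 283 = 13.0000
Sum = 54.0000 + 99.8516 + 18.5088 + 13.0000 = 185.3604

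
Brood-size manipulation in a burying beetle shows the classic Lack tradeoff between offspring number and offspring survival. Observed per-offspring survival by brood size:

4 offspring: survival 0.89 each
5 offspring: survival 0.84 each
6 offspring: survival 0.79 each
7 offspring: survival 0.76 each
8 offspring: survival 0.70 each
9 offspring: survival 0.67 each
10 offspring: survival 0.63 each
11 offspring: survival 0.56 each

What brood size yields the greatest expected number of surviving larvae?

10

Expected surviving larvae = c × s(c):
  c=4: 4 × 0.89 = 3.560
  c=5: 5 × 0.84 = 4.200
  c=6: 6 × 0.79 = 4.740
  c=7: 7 × 0.76 = 5.320
  c=8: 8 × 0.70 = 5.600
  c=9: 9 × 0.67 = 6.030
  c=10: 10 × 0.63 = 6.300
  c=11: 11 × 0.56 = 6.160
Maximum at c = 10 (6.300 surviving larvae).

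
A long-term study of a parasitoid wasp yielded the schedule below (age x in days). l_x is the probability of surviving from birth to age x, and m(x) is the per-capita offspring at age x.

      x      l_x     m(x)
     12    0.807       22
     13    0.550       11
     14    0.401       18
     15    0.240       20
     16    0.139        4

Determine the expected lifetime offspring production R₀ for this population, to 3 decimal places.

R₀ = Σ l_x m(x):
  age 12: 0.807 × 22 = 17.7540
  age 13: 0.550 × 11 = 6.0500
  age 14: 0.401 × 18 = 7.2180
  age 15: 0.240 × 20 = 4.8000
  age 16: 0.139 × 4 = 0.5560
R₀ = 17.7540 + 6.0500 + 7.2180 + 4.8000 + 0.5560 = 36.3780

36.378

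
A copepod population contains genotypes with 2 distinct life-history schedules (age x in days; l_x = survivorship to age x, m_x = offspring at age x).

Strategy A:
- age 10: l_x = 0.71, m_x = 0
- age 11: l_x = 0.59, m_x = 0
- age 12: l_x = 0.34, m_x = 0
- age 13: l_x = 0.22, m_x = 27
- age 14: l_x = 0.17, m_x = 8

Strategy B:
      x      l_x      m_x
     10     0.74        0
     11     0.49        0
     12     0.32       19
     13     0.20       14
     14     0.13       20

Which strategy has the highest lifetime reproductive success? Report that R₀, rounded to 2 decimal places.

11.48

Strategy A: R₀ = 0.71×0 + 0.59×0 + 0.34×0 + 0.22×27 + 0.17×8 = 7.3000
Strategy B: R₀ = 0.74×0 + 0.49×0 + 0.32×19 + 0.20×14 + 0.13×20 = 11.4800
Highest R₀: strategy B with 11.4800.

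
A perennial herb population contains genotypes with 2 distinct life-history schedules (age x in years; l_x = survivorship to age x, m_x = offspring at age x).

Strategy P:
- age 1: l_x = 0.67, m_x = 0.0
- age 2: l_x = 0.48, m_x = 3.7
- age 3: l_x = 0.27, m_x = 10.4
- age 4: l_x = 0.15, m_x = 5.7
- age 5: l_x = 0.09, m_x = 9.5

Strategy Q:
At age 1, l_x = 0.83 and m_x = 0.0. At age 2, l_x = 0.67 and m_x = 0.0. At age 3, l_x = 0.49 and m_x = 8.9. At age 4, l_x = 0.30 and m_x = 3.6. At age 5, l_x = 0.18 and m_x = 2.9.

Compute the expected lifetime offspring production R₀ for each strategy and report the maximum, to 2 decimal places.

Strategy P: R₀ = 0.67×0.0 + 0.48×3.7 + 0.27×10.4 + 0.15×5.7 + 0.09×9.5 = 6.2940
Strategy Q: R₀ = 0.83×0.0 + 0.67×0.0 + 0.49×8.9 + 0.30×3.6 + 0.18×2.9 = 5.9630
Highest R₀: strategy P with 6.2940.

6.29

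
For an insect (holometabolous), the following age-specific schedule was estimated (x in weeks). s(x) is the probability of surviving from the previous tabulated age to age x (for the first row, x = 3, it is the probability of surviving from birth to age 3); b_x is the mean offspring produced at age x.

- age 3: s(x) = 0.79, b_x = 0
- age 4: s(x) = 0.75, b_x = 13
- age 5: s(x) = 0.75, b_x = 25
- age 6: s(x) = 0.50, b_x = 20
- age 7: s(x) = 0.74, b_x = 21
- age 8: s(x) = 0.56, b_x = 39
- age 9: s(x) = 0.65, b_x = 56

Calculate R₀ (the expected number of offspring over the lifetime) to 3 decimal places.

Survivorship from birth: l_x = s_3·s_4·…·s_x.
  l_3 = 0.79000
  l_4 = 0.59250
  l_5 = 0.44438
  l_6 = 0.22219
  l_7 = 0.16442
  l_8 = 0.09207
  l_9 = 0.05985
R₀ = Σ l_x b_x:
  age 3: 0.79000 × 0 = 0.0000
  age 4: 0.59250 × 13 = 7.7025
  age 5: 0.44438 × 25 = 11.1095
  age 6: 0.22219 × 20 = 4.4438
  age 7: 0.16442 × 21 = 3.4528
  age 8: 0.09207 × 39 = 3.5907
  age 9: 0.05985 × 56 = 3.3516
R₀ = 0.0000 + 7.7025 + 11.1095 + 4.4438 + 3.4528 + 3.5907 + 3.3516 = 33.6510

33.651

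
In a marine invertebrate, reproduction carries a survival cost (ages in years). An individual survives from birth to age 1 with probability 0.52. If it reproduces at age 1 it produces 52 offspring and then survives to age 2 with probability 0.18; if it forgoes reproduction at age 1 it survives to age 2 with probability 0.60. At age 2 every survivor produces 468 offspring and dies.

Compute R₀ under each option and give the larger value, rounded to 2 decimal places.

breed at age 1: R₀ = 0.52 × (52 + 0.18 × 468) = 0.52 × 136.2400 = 70.8448
delay to age 2: R₀ = 0.52 × (0.60 × 468) = 0.52 × 280.8000 = 146.0160
Higher: delay to age 2 (146.0160).

146.02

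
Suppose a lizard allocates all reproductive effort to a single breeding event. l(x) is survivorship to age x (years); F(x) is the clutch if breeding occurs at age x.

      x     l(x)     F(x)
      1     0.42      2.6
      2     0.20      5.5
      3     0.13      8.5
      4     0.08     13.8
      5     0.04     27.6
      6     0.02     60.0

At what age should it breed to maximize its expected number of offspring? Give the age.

6

Expected offspring if breeding at age x = l(x) × F(x):
  age 1: 0.42 × 2.6 = 1.092
  age 2: 0.20 × 5.5 = 1.100
  age 3: 0.13 × 8.5 = 1.105
  age 4: 0.08 × 13.8 = 1.104
  age 5: 0.04 × 27.6 = 1.104
  age 6: 0.02 × 60.0 = 1.200
Maximum at age 6 (1.200).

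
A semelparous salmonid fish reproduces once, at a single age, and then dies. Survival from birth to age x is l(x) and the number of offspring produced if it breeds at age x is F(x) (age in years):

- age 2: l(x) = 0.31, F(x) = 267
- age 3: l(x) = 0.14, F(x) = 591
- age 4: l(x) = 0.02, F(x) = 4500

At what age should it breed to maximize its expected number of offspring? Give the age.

4

Expected offspring if breeding at age x = l(x) × F(x):
  age 2: 0.31 × 267 = 82.770
  age 3: 0.14 × 591 = 82.740
  age 4: 0.02 × 4500 = 90.000
Maximum at age 4 (90.000).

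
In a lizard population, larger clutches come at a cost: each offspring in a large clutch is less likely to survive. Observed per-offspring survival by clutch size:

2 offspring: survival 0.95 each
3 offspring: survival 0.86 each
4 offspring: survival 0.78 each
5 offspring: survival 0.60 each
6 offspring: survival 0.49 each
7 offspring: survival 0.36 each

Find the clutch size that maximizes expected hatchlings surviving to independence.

4

Expected hatchlings surviving to independence = c × s(c):
  c=2: 2 × 0.95 = 1.900
  c=3: 3 × 0.86 = 2.580
  c=4: 4 × 0.78 = 3.120
  c=5: 5 × 0.60 = 3.000
  c=6: 6 × 0.49 = 2.940
  c=7: 7 × 0.36 = 2.520
Maximum at c = 4 (3.120 hatchlings surviving to independence).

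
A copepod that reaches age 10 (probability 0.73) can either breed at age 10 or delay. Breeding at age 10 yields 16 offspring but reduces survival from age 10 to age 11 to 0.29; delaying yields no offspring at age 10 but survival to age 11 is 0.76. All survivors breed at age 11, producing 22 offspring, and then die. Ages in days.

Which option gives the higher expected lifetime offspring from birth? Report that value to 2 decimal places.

breed at age 10: R₀ = 0.73 × (16 + 0.29 × 22) = 0.73 × 22.3800 = 16.3374
delay to age 11: R₀ = 0.73 × (0.76 × 22) = 0.73 × 16.7200 = 12.2056
Higher: breed at age 10 (16.3374).

16.34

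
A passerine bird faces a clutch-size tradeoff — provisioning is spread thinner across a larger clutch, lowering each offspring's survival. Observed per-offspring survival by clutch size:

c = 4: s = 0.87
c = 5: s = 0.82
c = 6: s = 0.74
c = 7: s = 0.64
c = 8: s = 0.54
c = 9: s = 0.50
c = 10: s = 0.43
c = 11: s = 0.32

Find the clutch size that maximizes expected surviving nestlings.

Expected surviving nestlings = c × s(c):
  c=4: 4 × 0.87 = 3.480
  c=5: 5 × 0.82 = 4.100
  c=6: 6 × 0.74 = 4.440
  c=7: 7 × 0.64 = 4.480
  c=8: 8 × 0.54 = 4.320
  c=9: 9 × 0.50 = 4.500
  c=10: 10 × 0.43 = 4.300
  c=11: 11 × 0.32 = 3.520
Maximum at c = 9 (4.500 surviving nestlings).

9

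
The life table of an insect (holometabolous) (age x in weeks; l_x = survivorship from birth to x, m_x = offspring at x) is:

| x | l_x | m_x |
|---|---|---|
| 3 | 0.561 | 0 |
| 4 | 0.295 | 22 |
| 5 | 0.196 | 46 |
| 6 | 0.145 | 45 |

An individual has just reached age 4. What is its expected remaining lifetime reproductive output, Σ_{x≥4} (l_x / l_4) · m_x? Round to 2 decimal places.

74.68

l_4 = 0.295. Conditional survival from age 4 to x is l_x / l_4.
  x=4: (0.295/0.295) × 22 = 22.0000
  x=5: (0.196/0.295) × 46 = 30.5627
  x=6: (0.145/0.295) × 45 = 22.1186
Sum = 22.0000 + 30.5627 + 22.1186 = 74.6814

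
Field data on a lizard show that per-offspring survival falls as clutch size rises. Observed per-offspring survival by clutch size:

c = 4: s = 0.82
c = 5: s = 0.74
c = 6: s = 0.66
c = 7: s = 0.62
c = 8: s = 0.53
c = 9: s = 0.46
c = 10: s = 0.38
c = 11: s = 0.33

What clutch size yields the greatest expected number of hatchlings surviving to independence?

7

Expected hatchlings surviving to independence = c × s(c):
  c=4: 4 × 0.82 = 3.280
  c=5: 5 × 0.74 = 3.700
  c=6: 6 × 0.66 = 3.960
  c=7: 7 × 0.62 = 4.340
  c=8: 8 × 0.53 = 4.240
  c=9: 9 × 0.46 = 4.140
  c=10: 10 × 0.38 = 3.800
  c=11: 11 × 0.33 = 3.630
Maximum at c = 7 (4.340 hatchlings surviving to independence).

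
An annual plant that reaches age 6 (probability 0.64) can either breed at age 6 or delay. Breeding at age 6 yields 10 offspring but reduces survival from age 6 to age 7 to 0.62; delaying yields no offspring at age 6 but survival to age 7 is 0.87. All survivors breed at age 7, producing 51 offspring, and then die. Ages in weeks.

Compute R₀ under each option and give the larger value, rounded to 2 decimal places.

breed at age 6: R₀ = 0.64 × (10 + 0.62 × 51) = 0.64 × 41.6200 = 26.6368
delay to age 7: R₀ = 0.64 × (0.87 × 51) = 0.64 × 44.3700 = 28.3968
Higher: delay to age 7 (28.3968).

28.40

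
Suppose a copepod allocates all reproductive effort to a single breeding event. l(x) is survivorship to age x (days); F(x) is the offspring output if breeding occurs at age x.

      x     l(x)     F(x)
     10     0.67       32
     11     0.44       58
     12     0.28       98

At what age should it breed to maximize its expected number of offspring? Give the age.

12

Expected offspring if breeding at age x = l(x) × F(x):
  age 10: 0.67 × 32 = 21.440
  age 11: 0.44 × 58 = 25.520
  age 12: 0.28 × 98 = 27.440
Maximum at age 12 (27.440).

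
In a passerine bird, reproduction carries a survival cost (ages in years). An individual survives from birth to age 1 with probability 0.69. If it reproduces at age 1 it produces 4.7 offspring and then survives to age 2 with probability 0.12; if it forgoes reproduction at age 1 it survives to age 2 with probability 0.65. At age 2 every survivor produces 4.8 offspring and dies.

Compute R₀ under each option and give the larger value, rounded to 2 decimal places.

3.64

breed at age 1: R₀ = 0.69 × (4.7 + 0.12 × 4.8) = 0.69 × 5.2760 = 3.6404
delay to age 2: R₀ = 0.69 × (0.65 × 4.8) = 0.69 × 3.1200 = 2.1528
Higher: breed at age 1 (3.6404).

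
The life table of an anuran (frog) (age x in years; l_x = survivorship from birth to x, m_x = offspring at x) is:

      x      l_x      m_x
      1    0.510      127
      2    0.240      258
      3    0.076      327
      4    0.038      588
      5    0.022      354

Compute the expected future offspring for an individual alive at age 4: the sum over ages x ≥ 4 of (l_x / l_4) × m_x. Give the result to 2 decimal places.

792.95

l_4 = 0.038. Conditional survival from age 4 to x is l_x / l_4.
  x=4: (0.038/0.038) × 588 = 588.0000
  x=5: (0.022/0.038) × 354 = 204.9474
Sum = 588.0000 + 204.9474 = 792.9474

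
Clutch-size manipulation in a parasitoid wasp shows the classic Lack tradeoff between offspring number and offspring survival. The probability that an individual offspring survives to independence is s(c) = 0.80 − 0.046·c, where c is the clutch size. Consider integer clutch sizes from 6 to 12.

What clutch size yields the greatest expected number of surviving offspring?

9

Expected surviving offspring = c × s(c):
  c=6: 6 × 0.524 = 3.144
  c=7: 7 × 0.478 = 3.346
  c=8: 8 × 0.432 = 3.456
  c=9: 9 × 0.386 = 3.474
  c=10: 10 × 0.340 = 3.400
  c=11: 11 × 0.294 = 3.234
  c=12: 12 × 0.248 = 2.976
Maximum at c = 9 (3.474 surviving offspring).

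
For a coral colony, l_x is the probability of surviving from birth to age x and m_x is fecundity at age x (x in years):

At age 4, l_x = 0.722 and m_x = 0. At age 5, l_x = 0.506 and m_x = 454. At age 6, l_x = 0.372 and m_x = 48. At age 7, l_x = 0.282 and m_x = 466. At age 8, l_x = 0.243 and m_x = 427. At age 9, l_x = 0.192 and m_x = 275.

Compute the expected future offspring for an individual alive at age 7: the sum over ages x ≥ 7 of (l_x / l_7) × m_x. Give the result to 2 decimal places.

1021.18

l_7 = 0.282. Conditional survival from age 7 to x is l_x / l_7.
  x=7: (0.282/0.282) × 466 = 466.0000
  x=8: (0.243/0.282) × 427 = 367.9468
  x=9: (0.192/0.282) × 275 = 187.2340
Sum = 466.0000 + 367.9468 + 187.2340 = 1021.1809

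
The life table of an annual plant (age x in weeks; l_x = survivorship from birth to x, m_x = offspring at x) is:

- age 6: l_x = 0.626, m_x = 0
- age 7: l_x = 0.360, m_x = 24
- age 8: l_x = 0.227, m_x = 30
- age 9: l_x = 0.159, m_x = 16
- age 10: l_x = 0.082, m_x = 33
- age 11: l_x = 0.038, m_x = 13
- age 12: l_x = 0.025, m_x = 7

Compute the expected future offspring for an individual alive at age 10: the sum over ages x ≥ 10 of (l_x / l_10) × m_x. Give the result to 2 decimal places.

l_10 = 0.082. Conditional survival from age 10 to x is l_x / l_10.
  x=10: (0.082/0.082) × 33 = 33.0000
  x=11: (0.038/0.082) × 13 = 6.0244
  x=12: (0.025/0.082) × 7 = 2.1341
Sum = 33.0000 + 6.0244 + 2.1341 = 41.1585

41.16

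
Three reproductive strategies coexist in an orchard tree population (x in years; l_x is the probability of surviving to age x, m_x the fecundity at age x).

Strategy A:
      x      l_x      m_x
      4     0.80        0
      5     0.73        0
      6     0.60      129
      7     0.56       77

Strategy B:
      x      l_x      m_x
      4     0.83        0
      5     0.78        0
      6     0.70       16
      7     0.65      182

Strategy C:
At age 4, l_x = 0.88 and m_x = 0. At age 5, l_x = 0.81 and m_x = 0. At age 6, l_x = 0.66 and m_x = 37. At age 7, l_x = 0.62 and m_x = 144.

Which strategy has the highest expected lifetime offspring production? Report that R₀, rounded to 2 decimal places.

129.50

Strategy A: R₀ = 0.80×0 + 0.73×0 + 0.60×129 + 0.56×77 = 120.5200
Strategy B: R₀ = 0.83×0 + 0.78×0 + 0.70×16 + 0.65×182 = 129.5000
Strategy C: R₀ = 0.88×0 + 0.81×0 + 0.66×37 + 0.62×144 = 113.7000
Highest R₀: strategy B with 129.5000.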